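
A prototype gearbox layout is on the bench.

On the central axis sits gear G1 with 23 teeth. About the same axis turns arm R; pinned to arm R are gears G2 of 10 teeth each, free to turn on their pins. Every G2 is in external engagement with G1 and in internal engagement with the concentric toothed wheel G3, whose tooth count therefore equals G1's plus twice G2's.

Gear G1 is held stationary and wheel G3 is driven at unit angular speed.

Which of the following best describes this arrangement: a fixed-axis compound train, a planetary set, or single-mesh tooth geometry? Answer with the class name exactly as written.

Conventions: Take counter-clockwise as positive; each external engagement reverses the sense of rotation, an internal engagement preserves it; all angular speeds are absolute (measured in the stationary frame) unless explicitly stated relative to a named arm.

recognized (axles ride arm R): planetary set, 23/10/43 teeth
classification: planetary set

planetary set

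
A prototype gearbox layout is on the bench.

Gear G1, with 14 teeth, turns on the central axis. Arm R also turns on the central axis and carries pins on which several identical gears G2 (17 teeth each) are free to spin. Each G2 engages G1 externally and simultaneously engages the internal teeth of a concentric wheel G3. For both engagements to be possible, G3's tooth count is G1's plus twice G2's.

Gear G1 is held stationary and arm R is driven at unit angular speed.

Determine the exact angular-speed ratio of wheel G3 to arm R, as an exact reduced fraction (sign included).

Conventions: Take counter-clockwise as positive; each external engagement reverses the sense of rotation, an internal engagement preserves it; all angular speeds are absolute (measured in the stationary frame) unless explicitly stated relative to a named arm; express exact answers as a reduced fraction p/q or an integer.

31/24

recognized (axles ride arm R): planetary set, 14/17/48 teeth
ring teeth: 14 + 2·17 = 48
14(ω_sun−ω_arm) = −48(ω_ring−ω_arm),  ω_sun = 0, ω_arm = 1
ω_ring = 1 − (14/48)(0−1) = 31/24
ω_out/ω_in = 31/24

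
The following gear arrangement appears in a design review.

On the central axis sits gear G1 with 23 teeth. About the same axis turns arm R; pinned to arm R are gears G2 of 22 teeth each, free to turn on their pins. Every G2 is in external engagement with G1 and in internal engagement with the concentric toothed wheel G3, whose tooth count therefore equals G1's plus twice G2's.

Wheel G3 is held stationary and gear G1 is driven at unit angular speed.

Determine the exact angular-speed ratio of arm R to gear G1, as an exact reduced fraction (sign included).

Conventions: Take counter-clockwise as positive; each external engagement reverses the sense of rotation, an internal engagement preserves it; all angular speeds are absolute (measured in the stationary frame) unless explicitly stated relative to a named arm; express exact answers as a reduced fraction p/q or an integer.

23/90

recognized (axles ride arm R): planetary set, 23/22/67 teeth
ring teeth: 23 + 2·22 = 67
23(ω_sun−ω_arm) = −67(ω_ring−ω_arm),  ω_ring = 0, ω_sun = 1
23(1−ω_arm) = −67(0−ω_arm)  ⇒  90·ω_arm = 23  ⇒  ω_arm = 23/90
ω_out/ω_in = 23/90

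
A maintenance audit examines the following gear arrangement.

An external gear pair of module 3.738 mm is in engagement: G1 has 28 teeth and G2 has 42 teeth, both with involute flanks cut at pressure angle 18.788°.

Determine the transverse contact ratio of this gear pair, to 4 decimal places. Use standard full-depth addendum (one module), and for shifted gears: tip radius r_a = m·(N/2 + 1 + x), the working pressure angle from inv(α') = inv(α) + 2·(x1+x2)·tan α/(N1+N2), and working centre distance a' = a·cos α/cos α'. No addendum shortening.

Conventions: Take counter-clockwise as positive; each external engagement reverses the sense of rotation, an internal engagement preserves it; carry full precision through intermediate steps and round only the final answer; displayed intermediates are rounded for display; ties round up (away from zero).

class = single-mesh tooth geometry [involute pair 28T × 42T, m = 3.738]
base radii: r_b1 = 49.543580, r_b2 = 74.315370
tip radii: r_a1 = 56.070000, r_a2 = 82.236000
no profile shift: α' = α, a' = a
action lengths: √(r_a1²−r_b1²) = 26.254115, √(r_a2²−r_b2²) = 35.213427
base pitch p_b = π·m·cos α = 11.117553
CR = (26.254115 + 35.213427 − 130.830000·sin 18.78800°)/11.117553 = 1.738823
contact ratio ≈ 1.7388

1.7388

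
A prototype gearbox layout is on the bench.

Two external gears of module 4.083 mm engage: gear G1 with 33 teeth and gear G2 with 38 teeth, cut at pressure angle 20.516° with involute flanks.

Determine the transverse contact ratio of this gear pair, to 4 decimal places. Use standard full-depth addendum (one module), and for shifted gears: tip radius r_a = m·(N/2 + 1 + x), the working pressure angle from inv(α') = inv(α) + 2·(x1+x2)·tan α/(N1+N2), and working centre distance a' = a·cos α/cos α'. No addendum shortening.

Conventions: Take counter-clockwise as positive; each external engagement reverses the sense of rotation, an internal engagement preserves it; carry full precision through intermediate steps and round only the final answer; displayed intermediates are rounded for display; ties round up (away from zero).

recognized (one external pair, fixed centres): single-mesh tooth geometry, m = 4.083, N1 = 33, N2 = 38
base radii: r_b1 = 63.096546, r_b2 = 72.656629
tip radii: r_a1 = 71.452500, r_a2 = 81.660000
no profile shift: α' = α, a' = a
action lengths: √(r_a1²−r_b1²) = 33.530369, √(r_a2²−r_b2²) = 37.274252
base pitch p_b = π·m·cos α = 12.013554
CR = (33.530369 + 37.274252 − 144.946500·sin 20.51600°)/12.013554 = 1.665234
contact ratio ≈ 1.6652

1.6652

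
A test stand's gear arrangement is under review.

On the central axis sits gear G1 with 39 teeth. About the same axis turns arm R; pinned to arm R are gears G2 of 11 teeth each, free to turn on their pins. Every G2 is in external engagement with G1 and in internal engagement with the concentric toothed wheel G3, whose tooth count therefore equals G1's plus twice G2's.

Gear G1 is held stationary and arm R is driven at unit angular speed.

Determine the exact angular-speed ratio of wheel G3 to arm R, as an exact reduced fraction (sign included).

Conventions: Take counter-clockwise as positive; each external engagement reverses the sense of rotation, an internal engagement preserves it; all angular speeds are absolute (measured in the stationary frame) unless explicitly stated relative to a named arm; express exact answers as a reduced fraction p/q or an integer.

class = planetary set [G3 = 39+2·11 = 61; Willis about the carrier]
ring teeth: 39 + 2·11 = 61
39(ω_sun−ω_arm) = −61(ω_ring−ω_arm),  ω_sun = 0, ω_arm = 1
ω_ring = 1 − (39/61)(0−1) = 100/61
ω_out/ω_in = 100/61

100/61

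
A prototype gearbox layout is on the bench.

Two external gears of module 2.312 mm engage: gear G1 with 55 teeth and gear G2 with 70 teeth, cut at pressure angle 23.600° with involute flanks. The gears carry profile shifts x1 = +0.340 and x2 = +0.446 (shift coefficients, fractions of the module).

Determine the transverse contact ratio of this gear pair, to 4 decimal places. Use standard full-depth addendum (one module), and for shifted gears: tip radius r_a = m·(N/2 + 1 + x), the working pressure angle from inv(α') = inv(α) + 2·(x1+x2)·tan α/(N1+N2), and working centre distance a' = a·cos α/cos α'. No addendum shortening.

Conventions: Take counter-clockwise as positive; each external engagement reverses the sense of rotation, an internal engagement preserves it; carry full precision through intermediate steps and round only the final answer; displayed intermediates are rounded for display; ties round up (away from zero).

recognized (one external pair, fixed centres): single-mesh tooth geometry, m = 2.312, N1 = 55, N2 = 70
base radii: r_b1 = 58.262342, r_b2 = 74.152072
tip radii: r_a1 = 66.678080, r_a2 = 84.263152
inv(α') = inv(23.600°) + 2·(+0.340+0.446)·tan α/(55+70) = 0.03048587  ⇒  α' = 25.13371°
a' = a·cos α / cos α' = 144.5000·cos 23.600°/cos 25.13371° = 146.262700
action lengths: √(r_a1²−r_b1²) = 32.426314, √(r_a2²−r_b2²) = 40.021856
base pitch p_b = π·m·cos α = 6.655874
CR = (32.426314 + 40.021856 − 146.262700·sin 25.13371°)/6.655874 = 1.551368
contact ratio ≈ 1.5514

1.5514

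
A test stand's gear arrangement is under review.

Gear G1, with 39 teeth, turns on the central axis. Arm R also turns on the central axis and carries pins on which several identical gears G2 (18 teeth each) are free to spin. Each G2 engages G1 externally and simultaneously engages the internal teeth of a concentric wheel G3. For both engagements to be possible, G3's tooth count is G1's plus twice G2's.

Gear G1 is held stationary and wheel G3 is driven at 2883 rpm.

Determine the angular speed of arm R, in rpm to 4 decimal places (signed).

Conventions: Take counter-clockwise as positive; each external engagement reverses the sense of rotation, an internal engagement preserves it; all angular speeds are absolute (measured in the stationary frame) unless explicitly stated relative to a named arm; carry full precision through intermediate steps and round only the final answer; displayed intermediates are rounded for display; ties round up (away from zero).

class = planetary set [G3 = 39+2·18 = 75; Willis about the carrier]
normalise by the input: solve with ω_ring = 1, then scale by 2883 rpm
ring teeth: 39 + 2·18 = 75
39(ω_sun−ω_arm) = −75(ω_ring−ω_arm),  ω_sun = 0, ω_ring = 1
39(0−ω_arm) = −75(1−ω_arm)  ⇒  114·ω_arm = 75  ⇒  ω_arm = 25/38
scale: ω_arm = 25/38 × 2883 rpm = +1896.7105 rpm

+1896.7105 rpm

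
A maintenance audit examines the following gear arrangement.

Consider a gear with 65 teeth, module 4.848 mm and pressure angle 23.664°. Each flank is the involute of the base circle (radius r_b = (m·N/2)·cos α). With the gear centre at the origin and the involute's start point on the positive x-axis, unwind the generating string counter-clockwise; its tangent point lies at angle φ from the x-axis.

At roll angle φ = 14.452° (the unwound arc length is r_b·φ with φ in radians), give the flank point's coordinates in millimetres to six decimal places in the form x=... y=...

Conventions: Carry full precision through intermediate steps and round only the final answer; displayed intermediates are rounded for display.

x=148.829531 y=0.767062

single-mesh involute tooth geometry (65T wheel at module 4.848)
pitch radius r_p = m·N/2 = 4.848·65/2 = 157.560000
base radius r_b = r_p·cos α = 157.560000·cos 23.664° = 144.311562
roll angle φ = 14.452° = 0.25223498 rad
x = r_b·(cos φ + φ·sin φ) = 148.829531
y = r_b·(sin φ − φ·cos φ) = 0.767062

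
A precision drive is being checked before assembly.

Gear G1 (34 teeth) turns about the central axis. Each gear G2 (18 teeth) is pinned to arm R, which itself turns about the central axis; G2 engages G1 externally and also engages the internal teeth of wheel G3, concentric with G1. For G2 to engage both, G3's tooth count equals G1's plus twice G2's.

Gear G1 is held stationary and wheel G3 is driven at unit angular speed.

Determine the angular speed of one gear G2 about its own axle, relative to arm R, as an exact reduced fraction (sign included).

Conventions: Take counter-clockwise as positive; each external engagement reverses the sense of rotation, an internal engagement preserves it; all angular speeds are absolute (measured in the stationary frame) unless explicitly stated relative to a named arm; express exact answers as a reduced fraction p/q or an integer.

595/468

planetary set (34T centre, 18T on arm, 70T internal) — Willis relation
ring teeth: 34 + 2·18 = 70
34(ω_sun−ω_arm) = −70(ω_ring−ω_arm),  ω_sun = 0, ω_ring = 1
34(0−ω_arm) = −70(1−ω_arm)  ⇒  104·ω_arm = 70  ⇒  ω_arm = 35/52
sun–planet mesh: 34·(0−35/52) = −18·(ω_p−ω_arm)  ⇒  ω_p−ω_arm = 595/468
exact speed ratio = 595/468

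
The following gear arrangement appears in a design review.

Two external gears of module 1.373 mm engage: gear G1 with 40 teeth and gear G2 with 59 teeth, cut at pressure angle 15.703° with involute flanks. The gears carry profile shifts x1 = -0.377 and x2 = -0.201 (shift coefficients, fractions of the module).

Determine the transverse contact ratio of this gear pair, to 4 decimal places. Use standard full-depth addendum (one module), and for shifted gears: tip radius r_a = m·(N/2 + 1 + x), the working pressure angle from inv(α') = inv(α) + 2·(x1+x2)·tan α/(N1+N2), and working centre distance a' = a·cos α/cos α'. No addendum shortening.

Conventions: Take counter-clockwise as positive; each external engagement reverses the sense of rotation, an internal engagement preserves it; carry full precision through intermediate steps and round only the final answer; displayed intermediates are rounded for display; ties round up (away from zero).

single-mesh involute tooth geometry (40T engaging 59T at module 1.373)
base radii: r_b1 = 26.435126, r_b2 = 38.991811
tip radii: r_a1 = 28.315379, r_a2 = 41.600527
inv(α') = inv(15.703°) + 2·(-0.377-0.201)·tan α/(40+59) = 0.00379192  ⇒  α' = 12.79960°
a' = a·cos α / cos α' = 67.9635·cos 15.703°/cos 12.79960° = 67.094166
action lengths: √(r_a1²−r_b1²) = 10.146171, √(r_a2²−r_b2²) = 14.499742
base pitch p_b = π·m·cos α = 4.152420
CR = (10.146171 + 14.499742 − 67.094166·sin 12.79960°)/4.152420 = 2.355678
contact ratio ≈ 2.3557

2.3557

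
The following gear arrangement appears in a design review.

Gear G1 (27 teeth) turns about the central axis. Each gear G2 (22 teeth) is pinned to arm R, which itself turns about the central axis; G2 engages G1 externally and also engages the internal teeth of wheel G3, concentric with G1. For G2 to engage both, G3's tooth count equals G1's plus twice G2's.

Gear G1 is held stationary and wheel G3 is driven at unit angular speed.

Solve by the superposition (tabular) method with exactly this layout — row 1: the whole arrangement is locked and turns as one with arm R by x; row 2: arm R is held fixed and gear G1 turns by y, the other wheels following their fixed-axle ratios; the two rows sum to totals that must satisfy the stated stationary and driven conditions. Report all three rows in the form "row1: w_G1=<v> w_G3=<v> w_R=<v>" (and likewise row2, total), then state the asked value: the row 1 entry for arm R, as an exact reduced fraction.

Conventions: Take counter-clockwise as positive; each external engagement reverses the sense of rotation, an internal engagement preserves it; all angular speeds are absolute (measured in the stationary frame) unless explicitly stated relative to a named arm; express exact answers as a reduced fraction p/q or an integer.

topology: planetary set — G1 27T / G2 22T / G3 71T, arm = carrier (Willis)
superposition row 1 [locked train]: every member turns x
row 2 (arm held, sun turns y): ω_ring = −(27/71)·y, ω_arm = 0
boundary: total ω_sun = x + y = 0 and total ω_ring = x − (27/71)·y = 1  ⇒  y = -71/98, x = 71/98
row 2 ring = −(27/71)·(-71/98) = 27/98
totals (row 1 + row 2): sun 71/98 + (-71/98) = 0, ring 71/98 + 27/98 = 1, arm 71/98 + 0 = 71/98
asked cell (row1, arm) = 71/98

row1: w_G1=71/98 w_G3=71/98 w_R=71/98
row2: w_G1=-71/98 w_G3=27/98 w_R=0
total: w_G1=0 w_G3=1 w_R=71/98
asked value: 71/98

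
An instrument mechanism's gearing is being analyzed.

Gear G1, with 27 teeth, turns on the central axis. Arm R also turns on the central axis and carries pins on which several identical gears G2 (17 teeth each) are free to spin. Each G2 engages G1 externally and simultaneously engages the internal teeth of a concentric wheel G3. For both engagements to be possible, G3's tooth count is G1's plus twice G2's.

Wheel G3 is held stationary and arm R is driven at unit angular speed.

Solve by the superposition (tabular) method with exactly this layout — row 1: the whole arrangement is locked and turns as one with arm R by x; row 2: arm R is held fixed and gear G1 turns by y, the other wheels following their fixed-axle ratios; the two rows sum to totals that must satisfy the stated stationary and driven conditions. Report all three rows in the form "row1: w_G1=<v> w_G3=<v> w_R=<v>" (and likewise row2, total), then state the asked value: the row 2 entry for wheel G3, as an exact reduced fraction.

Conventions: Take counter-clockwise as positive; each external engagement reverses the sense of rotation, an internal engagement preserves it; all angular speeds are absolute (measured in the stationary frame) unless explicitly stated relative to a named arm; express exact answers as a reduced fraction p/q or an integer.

row1: w_G1=1 w_G3=1 w_R=1
row2: w_G1=61/27 w_G3=-1 w_R=0
total: w_G1=88/27 w_G3=0 w_R=1
asked value: -1

topology: planetary set — G1 27T / G2 17T / G3 61T, arm = carrier (Willis)
row 1 — lock + rotate with arm: ω_sun = ω_ring = ω_arm = x
row 2 (arm held, sun turns y): ω_ring = −(27/61)·y, ω_arm = 0
boundary: total ω_ring = x − (27/61)·y = 0 and total ω_arm = x = 1  ⇒  y = 61/27, x = 1
row 2 ring = −(27/61)·61/27 = -1
totals (row 1 + row 2): sun 1 + 61/27 = 88/27, ring 1 + (-1) = 0, arm 1 + 0 = 1
asked cell (row2, ring) = -1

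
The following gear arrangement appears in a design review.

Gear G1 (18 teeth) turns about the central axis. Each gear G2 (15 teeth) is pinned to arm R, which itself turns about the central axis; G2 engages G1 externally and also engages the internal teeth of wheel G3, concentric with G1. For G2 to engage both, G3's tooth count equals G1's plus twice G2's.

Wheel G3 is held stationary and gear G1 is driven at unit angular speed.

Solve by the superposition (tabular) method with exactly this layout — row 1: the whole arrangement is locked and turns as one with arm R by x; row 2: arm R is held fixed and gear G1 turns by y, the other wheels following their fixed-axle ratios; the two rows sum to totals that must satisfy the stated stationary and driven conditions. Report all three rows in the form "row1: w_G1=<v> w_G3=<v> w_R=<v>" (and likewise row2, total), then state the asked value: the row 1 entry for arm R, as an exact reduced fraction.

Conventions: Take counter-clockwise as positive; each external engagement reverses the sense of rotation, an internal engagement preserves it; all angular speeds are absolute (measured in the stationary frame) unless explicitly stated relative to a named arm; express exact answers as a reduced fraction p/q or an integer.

recognized (axles ride arm R): planetary set, 18/15/48 teeth
superposition row 1 [locked train]: every member turns x
row 2: sun turns y, ring = −(18/48)·y, arm 0
boundary: total ω_ring = x − (18/48)·y = 0 and total ω_sun = x + y = 1  ⇒  y = 8/11, x = 3/11
row 2 ring = −(18/48)·8/11 = -3/11
totals (row 1 + row 2): sun 3/11 + 8/11 = 1, ring 3/11 + (-3/11) = 0, arm 3/11 + 0 = 3/11
asked cell (row1, arm) = 3/11

row1: w_G1=3/11 w_G3=3/11 w_R=3/11
row2: w_G1=8/11 w_G3=-3/11 w_R=0
total: w_G1=1 w_G3=0 w_R=3/11
asked value: 3/11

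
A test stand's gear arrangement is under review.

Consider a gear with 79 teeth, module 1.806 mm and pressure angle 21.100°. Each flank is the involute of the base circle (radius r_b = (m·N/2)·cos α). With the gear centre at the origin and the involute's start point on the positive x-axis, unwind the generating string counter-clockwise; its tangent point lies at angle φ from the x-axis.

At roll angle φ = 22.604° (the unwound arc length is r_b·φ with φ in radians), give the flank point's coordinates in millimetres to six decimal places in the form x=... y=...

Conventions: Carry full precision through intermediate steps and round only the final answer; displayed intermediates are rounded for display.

x=71.533604 y=1.341118

single-mesh involute tooth geometry (79T wheel at module 1.806)
pitch radius r_p = m·N/2 = 1.806·79/2 = 71.337000
base radius r_b = r_p·cos α = 71.337000·cos 21.100° = 66.554106
roll angle φ = 22.604° = 0.39451422 rad
x = r_b·(cos φ + φ·sin φ) = 71.533604
y = r_b·(sin φ − φ·cos φ) = 1.341118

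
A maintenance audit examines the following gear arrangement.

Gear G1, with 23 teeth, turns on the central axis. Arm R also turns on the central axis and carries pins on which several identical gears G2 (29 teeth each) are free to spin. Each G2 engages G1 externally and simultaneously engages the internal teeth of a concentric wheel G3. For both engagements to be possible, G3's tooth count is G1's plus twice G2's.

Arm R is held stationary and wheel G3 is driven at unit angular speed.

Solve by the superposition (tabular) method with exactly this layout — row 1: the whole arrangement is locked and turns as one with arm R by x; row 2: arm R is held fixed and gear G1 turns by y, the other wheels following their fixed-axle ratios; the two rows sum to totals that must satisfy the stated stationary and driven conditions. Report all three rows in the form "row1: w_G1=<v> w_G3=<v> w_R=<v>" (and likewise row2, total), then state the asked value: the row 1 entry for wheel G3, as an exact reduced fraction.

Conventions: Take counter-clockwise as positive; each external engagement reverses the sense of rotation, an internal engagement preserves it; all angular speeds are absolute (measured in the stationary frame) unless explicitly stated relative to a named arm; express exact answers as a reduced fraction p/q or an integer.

row1: w_G1=0 w_G3=0 w_R=0
row2: w_G1=-81/23 w_G3=1 w_R=0
total: w_G1=-81/23 w_G3=1 w_R=0
asked value: 0

topology: planetary set — G1 23T / G2 29T / G3 81T, arm = carrier (Willis)
row 1 — lock + rotate with arm: ω_sun = ω_ring = ω_arm = x
row 2 (arm held, sun turns y): ω_ring = −(23/81)·y, ω_arm = 0
boundary: total ω_arm = x = 0 and total ω_ring = x − (23/81)·y = 1  ⇒  y = -81/23, x = 0
row 2 ring = −(23/81)·(-81/23) = 1
totals (row 1 + row 2): sun 0 + (-81/23) = -81/23, ring 0 + 1 = 1, arm 0 + 0 = 0
asked cell (row1, ring) = 0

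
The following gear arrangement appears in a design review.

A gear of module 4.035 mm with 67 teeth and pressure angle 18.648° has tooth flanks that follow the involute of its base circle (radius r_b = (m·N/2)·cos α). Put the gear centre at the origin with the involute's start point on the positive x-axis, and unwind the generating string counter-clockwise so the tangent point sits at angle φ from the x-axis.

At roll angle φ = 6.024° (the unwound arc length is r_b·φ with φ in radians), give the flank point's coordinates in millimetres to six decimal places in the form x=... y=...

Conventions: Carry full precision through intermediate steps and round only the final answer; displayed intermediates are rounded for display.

single-mesh involute tooth geometry (67T wheel at module 4.035)
pitch radius r_p = m·N/2 = 4.035·67/2 = 135.172500
base radius r_b = r_p·cos α = 135.172500·cos 18.648° = 128.076061
roll angle φ = 6.024° = 0.10513863 rad
x = r_b·(cos φ + φ·sin φ) = 128.781991
y = r_b·(sin φ − φ·cos φ) = 0.049563

x=128.781991 y=0.049563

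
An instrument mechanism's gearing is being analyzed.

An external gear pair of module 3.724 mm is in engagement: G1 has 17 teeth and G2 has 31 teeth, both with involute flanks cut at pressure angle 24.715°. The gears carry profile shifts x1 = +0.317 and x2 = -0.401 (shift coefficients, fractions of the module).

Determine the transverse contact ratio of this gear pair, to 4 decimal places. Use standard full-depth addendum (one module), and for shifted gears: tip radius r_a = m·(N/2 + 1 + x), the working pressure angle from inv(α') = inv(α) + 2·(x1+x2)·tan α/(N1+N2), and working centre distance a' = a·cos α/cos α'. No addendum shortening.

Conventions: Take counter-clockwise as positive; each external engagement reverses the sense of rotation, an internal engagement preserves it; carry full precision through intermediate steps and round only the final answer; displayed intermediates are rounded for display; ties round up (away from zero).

class = single-mesh tooth geometry [involute pair 17T × 31T, m = 3.724]
base radii: r_b1 = 28.754454, r_b2 = 52.434593
tip radii: r_a1 = 36.558508, r_a2 = 59.952676
inv(α') = inv(24.715°) + 2·(+0.317-0.401)·tan α/(17+31) = 0.02729678  ⇒  α' = 24.27030°
a' = a·cos α / cos α' = 89.3760·cos 24.715°/cos 24.27030° = 89.060532
action lengths: √(r_a1²−r_b1²) = 22.576667, √(r_a2²−r_b2²) = 29.067798
base pitch p_b = π·m·cos α = 10.627621
CR = (22.576667 + 29.067798 − 89.060532·sin 24.27030°)/10.627621 = 1.414884
contact ratio ≈ 1.4149

1.4149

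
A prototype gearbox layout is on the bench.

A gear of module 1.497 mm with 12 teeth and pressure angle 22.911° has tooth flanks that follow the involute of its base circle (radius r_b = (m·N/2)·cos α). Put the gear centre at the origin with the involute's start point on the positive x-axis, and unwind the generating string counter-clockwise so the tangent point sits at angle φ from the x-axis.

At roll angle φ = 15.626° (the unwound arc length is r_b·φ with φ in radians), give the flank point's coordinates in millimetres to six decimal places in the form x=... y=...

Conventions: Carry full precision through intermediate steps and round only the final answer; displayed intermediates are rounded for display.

class = single-mesh tooth geometry [base-circle involute, m = 1.497, 12T]
pitch radius r_p = m·N/2 = 1.497·12/2 = 8.982000
base radius r_b = r_p·cos α = 8.982000·cos 22.911° = 8.273416
roll angle φ = 15.626° = 0.27272515 rad
x = r_b·(cos φ + φ·sin φ) = 8.575403
y = r_b·(sin φ − φ·cos φ) = 0.055527

x=8.575403 y=0.055527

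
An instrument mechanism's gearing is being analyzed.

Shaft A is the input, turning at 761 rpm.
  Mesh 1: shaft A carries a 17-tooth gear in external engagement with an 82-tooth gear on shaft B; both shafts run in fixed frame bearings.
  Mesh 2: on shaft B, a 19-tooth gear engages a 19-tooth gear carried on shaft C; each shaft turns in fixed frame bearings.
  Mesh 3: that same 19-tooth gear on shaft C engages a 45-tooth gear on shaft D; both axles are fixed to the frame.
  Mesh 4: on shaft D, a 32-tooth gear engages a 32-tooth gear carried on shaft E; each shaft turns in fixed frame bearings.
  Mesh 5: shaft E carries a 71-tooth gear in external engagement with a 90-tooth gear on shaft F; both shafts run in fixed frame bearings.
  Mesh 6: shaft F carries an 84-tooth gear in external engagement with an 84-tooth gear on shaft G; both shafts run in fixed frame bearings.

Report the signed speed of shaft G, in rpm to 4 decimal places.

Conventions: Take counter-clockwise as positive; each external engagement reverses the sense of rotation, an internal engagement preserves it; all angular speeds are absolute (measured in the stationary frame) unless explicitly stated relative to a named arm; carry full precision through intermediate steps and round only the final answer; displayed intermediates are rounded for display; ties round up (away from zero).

topology: fixed-axis compound train — 6 meshes, A→G
mesh 1 [17T→82T]: ω = 761.0000×17/82 = 157.7683 rpm, sense flips to −
mesh 2 [19T→19T]: ω = 157.7683×19/19 = 157.7683 rpm, sense flips to +
mesh 3 [19T→45T]: ω = 157.7683×19/45 = 66.6133 rpm, sense flips to −
mesh 4 [32T→32T]: ω = 66.6133×32/32 = 66.6133 rpm, sense flips to +
mesh 5 [71T→90T]: ω = 66.6133×71/90 = 52.5505 rpm, sense flips to −
mesh 6 [84T→84T]: ω = 52.5505×84/84 = 52.5505 rpm, sense flips to +
signed output speed = +52.5505 rpm

+52.5505 rpm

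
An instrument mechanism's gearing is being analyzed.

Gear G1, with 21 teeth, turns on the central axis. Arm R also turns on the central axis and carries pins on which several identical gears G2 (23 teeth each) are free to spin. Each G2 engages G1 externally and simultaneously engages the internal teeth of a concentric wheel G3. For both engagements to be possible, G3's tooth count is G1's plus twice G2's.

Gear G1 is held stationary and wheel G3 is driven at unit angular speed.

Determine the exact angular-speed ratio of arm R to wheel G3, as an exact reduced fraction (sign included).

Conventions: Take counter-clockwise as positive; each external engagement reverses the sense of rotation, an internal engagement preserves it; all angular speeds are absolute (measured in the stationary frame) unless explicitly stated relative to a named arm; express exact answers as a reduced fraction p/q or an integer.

67/88

class = planetary set [G3 = 21+2·23 = 67; Willis about the carrier]
ring teeth: 21 + 2·23 = 67
21(ω_sun−ω_arm) = −67(ω_ring−ω_arm),  ω_sun = 0, ω_ring = 1
21(0−ω_arm) = −67(1−ω_arm)  ⇒  88·ω_arm = 67  ⇒  ω_arm = 67/88
ω_out/ω_in = 67/88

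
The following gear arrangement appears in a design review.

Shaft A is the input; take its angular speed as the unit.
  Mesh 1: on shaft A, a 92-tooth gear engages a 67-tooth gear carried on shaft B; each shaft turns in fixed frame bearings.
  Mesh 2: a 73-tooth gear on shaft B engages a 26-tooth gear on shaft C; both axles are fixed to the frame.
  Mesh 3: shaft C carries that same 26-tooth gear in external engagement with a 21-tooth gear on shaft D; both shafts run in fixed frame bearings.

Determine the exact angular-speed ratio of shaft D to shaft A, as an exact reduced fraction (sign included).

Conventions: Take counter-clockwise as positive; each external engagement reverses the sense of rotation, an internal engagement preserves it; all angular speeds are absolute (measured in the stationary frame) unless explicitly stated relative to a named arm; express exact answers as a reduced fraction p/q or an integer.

class = fixed-axis compound train [3 meshes; 3 ratios multiply, 3 sense flips]
mesh 1 [92T→67T]: running ratio 92/67, sense −
mesh 2 [73T→26T]: running ratio 3358/871, sense +
mesh 3 [26T→21T]: running ratio 6716/1407, sense −
ω_out/ω_in = -6716/1407

-6716/1407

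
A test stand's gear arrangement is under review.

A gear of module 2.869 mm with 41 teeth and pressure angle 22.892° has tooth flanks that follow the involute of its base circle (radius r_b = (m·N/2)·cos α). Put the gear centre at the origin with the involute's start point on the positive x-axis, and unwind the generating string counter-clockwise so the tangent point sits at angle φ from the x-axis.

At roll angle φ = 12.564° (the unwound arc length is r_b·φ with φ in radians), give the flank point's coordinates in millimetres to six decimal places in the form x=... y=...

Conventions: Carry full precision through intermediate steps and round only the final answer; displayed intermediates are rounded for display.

x=55.469316 y=0.189523

single-mesh involute tooth geometry (41T wheel at module 2.869)
pitch radius r_p = m·N/2 = 2.869·41/2 = 58.814500
base radius r_b = r_p·cos α = 58.814500·cos 22.892° = 54.182254
roll angle φ = 12.564° = 0.21928317 rad
x = r_b·(cos φ + φ·sin φ) = 55.469316
y = r_b·(sin φ − φ·cos φ) = 0.189523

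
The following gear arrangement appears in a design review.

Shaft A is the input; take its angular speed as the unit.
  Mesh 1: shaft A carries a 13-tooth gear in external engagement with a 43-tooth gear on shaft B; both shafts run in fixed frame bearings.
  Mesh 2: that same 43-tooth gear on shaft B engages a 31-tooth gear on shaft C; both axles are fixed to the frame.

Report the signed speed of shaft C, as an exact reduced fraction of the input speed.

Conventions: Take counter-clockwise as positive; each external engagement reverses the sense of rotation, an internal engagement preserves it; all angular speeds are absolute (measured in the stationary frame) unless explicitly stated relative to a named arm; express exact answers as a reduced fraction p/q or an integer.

2-mesh fixed-axis compound train (all bearings frame-fixed)
mesh 1 [13T→43T]: |ω|/ω_in = 1×13/43 = 13/43, sense flips to −
mesh 2 [43T→31T]: |ω|/ω_in = (13/43)×43/31 = 13/31, sense flips to +
signed output speed (× input speed) = 13/31

13/31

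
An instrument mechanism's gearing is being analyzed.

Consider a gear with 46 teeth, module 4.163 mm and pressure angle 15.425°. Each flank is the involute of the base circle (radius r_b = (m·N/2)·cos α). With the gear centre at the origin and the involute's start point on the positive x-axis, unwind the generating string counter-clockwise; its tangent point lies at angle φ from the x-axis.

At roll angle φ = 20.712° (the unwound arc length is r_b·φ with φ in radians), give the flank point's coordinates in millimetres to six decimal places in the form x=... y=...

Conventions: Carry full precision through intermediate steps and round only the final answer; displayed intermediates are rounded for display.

topology: single-mesh involute geometry — m = 4.163, N = 46
pitch radius r_p = m·N/2 = 4.163·46/2 = 95.749000
base radius r_b = r_p·cos α = 95.749000·cos 15.425° = 92.300068
roll angle φ = 20.712° = 0.36149259 rad
x = r_b·(cos φ + φ·sin φ) = 98.135217
y = r_b·(sin φ − φ·cos φ) = 1.434475

x=98.135217 y=1.434475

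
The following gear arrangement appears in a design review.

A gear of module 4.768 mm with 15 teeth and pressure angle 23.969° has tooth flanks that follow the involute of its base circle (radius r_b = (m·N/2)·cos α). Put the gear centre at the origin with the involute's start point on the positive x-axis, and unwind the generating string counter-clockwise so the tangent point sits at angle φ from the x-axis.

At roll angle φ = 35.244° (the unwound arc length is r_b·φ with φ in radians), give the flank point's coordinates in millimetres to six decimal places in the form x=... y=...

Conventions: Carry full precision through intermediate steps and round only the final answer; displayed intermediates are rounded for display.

x=38.285624 y=2.440485

single-mesh involute tooth geometry (15T wheel at module 4.768)
pitch radius r_p = m·N/2 = 4.768·15/2 = 35.760000
base radius r_b = r_p·cos α = 35.760000·cos 23.969° = 32.676250
roll angle φ = 35.244° = 0.61512384 rad
x = r_b·(cos φ + φ·sin φ) = 38.285624
y = r_b·(sin φ − φ·cos φ) = 2.440485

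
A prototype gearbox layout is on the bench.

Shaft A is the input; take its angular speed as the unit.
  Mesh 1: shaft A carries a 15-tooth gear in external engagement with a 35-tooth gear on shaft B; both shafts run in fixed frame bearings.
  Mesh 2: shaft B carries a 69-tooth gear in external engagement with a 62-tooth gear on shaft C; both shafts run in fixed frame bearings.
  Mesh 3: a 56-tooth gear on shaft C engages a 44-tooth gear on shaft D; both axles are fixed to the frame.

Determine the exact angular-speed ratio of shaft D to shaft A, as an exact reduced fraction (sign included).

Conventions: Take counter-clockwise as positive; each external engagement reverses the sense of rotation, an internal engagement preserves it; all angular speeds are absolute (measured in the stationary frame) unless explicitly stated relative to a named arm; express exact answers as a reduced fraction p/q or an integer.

-207/341

class = fixed-axis compound train [3 meshes; 3 ratios multiply, 3 sense flips]
mesh 1 [15T→35T]: running ratio 3/7, sense −
mesh 2 [69T→62T]: running ratio 207/434, sense +
mesh 3 [56T→44T]: running ratio 207/341, sense −
ω_out/ω_in = -207/341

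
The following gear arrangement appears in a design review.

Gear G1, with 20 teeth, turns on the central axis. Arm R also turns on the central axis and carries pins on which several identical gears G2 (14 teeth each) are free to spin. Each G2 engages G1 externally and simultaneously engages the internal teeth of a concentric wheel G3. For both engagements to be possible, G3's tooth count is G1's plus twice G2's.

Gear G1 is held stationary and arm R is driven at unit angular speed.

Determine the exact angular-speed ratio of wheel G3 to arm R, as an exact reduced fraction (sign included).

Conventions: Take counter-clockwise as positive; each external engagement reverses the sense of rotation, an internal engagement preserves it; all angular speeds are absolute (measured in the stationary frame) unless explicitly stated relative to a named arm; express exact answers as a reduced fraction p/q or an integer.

17/12

recognized (axles ride arm R): planetary set, 20/14/48 teeth
ring teeth: 20 + 2·14 = 48
20(ω_sun−ω_arm) = −48(ω_ring−ω_arm),  ω_sun = 0, ω_arm = 1
ω_ring = 1 − (20/48)(0−1) = 17/12
ω_out/ω_in = 17/12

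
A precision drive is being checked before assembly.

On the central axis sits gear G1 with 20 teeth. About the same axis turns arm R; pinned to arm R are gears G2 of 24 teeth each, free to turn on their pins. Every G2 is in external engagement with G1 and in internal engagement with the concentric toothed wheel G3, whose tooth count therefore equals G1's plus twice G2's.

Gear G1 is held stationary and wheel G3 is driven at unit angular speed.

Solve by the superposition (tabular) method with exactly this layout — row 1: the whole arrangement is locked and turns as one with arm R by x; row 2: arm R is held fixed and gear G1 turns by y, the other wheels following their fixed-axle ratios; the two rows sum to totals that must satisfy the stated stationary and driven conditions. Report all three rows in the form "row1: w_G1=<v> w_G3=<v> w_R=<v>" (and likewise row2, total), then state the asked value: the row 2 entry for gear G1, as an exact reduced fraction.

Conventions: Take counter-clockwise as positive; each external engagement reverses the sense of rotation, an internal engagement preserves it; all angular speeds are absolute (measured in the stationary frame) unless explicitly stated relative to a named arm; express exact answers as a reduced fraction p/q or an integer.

row1: w_G1=17/22 w_G3=17/22 w_R=17/22
row2: w_G1=-17/22 w_G3=5/22 w_R=0
total: w_G1=0 w_G3=1 w_R=17/22
asked value: -17/22

class = planetary set [G3 = 20+2·24 = 68; Willis about the carrier]
row 1 (train locked, turned with arm): all members turn x
superposition row 2 [arm held]: sun y, ring −(20/68)·y, arm 0
boundary: total ω_sun = x + y = 0 and total ω_ring = x − (20/68)·y = 1  ⇒  y = -17/22, x = 17/22
row 2 ring = −(20/68)·(-17/22) = 5/22
totals (row 1 + row 2): sun 17/22 + (-17/22) = 0, ring 17/22 + 5/22 = 1, arm 17/22 + 0 = 17/22
asked cell (row2, sun) = -17/22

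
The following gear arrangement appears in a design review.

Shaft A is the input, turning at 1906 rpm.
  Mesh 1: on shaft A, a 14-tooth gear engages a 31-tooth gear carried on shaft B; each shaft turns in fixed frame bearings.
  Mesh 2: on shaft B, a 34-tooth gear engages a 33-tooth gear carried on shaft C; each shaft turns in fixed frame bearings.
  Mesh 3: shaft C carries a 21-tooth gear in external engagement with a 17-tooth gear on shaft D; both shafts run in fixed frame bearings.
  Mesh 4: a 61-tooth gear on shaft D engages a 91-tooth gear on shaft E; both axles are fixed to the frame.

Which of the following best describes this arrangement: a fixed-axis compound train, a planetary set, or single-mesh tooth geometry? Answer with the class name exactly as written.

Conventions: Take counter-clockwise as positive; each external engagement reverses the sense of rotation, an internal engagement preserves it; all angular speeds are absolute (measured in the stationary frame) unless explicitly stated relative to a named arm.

fixed-axis compound train

recognized (5 fixed axles, 4 meshes): fixed-axis compound train
classification: fixed-axis compound train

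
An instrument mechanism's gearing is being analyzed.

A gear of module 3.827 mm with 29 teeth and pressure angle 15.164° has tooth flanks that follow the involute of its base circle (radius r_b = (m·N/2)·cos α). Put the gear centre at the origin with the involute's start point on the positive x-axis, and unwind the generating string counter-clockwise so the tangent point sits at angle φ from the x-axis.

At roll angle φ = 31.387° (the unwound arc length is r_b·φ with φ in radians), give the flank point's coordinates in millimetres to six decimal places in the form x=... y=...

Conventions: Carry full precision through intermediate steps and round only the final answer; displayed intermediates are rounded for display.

x=61.002772 y=2.847779

class = single-mesh tooth geometry [base-circle involute, m = 3.827, 29T]
pitch radius r_p = m·N/2 = 3.827·29/2 = 55.491500
base radius r_b = r_p·cos α = 55.491500·cos 15.164° = 53.559344
roll angle φ = 31.387° = 0.54780649 rad
x = r_b·(cos φ + φ·sin φ) = 61.002772
y = r_b·(sin φ − φ·cos φ) = 2.847779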